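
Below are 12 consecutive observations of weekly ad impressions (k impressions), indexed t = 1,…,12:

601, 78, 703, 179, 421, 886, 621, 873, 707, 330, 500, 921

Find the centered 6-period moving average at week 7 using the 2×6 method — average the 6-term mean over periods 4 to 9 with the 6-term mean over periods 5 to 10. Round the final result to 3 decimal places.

Sum over 4–9: 179 + 421 + 886 + 621 + 873 + 707 = 3687
Sum over 5–10: 421 + 886 + 621 + 873 + 707 + 330 = 3838
CMA at t=7 = (3687 + 3838) / (2·6) = 7525 / 12 = 627.083

627.083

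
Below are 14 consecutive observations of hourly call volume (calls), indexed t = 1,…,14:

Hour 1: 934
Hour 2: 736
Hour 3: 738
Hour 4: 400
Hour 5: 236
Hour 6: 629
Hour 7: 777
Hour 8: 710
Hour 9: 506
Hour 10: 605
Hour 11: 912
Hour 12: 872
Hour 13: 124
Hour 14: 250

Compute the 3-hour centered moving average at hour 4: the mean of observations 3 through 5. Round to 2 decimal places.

458.00

Sum of periods 3–5: 738 + 400 + 236 = 1374
Divide by 3: 1374 / 3 = 458.00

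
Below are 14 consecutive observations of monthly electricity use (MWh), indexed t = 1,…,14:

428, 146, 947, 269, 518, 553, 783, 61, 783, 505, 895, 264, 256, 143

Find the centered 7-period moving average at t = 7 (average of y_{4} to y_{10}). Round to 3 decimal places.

496.000

Sum of periods 4–10: 269 + 518 + 553 + 783 + 61 + 783 + 505 = 3472
Divide by 7: 3472 / 7 = 496.000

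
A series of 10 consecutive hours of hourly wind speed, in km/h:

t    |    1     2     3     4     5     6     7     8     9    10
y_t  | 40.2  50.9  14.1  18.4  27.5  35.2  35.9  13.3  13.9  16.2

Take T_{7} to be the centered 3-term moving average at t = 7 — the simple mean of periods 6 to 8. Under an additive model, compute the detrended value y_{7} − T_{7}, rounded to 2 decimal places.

7.77

Trend T_7 = (35.2 + 35.9 + 13.3) / 3 = 84.4/3 = 28.1333
Detrended value: 35.9 − 28.1333 = 7.77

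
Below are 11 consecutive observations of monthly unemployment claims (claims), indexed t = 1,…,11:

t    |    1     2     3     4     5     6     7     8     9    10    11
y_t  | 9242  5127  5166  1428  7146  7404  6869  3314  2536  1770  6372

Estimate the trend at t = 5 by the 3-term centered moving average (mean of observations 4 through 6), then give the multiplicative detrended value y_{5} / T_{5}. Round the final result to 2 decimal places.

1.34

Trend T_5 = (1428 + 7146 + 7404) / 3 = 15978/3 = 5326.0000
Ratio to trend: 7146 / 5326.0000 = 1.34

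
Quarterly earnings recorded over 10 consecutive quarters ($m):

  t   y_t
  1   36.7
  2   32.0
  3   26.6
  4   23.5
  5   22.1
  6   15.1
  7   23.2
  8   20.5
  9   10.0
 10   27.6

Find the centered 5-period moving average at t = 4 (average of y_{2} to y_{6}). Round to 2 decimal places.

Sum of periods 2–6: 32.0 + 26.6 + 23.5 + 22.1 + 15.1 = 119.3
Divide by 5: 119.3 / 5 = 23.86

23.86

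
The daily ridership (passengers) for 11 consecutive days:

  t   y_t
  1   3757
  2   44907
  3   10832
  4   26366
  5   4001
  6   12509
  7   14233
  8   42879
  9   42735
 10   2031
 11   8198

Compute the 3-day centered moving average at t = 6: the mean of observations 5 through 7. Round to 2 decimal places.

10247.67

Sum of periods 5–7: 4001 + 12509 + 14233 = 30743
Divide by 3: 30743 / 3 = 10247.67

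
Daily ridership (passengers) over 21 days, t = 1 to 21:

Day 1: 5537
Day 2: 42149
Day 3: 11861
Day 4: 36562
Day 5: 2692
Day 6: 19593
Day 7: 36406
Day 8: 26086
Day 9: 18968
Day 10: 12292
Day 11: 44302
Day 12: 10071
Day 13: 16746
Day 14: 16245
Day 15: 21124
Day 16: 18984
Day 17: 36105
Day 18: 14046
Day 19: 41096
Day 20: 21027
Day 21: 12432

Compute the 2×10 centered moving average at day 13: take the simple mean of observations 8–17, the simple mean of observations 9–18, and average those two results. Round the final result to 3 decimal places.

Sum over 8–17: 26086 + 18968 + 12292 + 44302 + 10071 + 16746 + 16245 + 21124 + 18984 + 36105 = 220923
Sum over 9–18: 18968 + 12292 + 44302 + 10071 + 16746 + 16245 + 21124 + 18984 + 36105 + 14046 = 208883
CMA at t=13 = (220923 + 208883) / (2·10) = 429806 / 20 = 21490.300

21490.300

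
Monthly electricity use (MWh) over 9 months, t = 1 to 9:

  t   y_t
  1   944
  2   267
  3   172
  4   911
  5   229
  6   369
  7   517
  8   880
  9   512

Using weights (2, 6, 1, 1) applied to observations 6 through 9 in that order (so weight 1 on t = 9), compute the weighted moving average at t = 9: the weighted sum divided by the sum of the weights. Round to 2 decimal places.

Weighted sum: 2·369 + 6·517 + 1·880 + 1·512 = 738 + 3102 + 880 + 512 = 5232
Weight total: 2 + 6 + 1 + 1 = 10
WMA = 5232 / 10 = 523.20

523.20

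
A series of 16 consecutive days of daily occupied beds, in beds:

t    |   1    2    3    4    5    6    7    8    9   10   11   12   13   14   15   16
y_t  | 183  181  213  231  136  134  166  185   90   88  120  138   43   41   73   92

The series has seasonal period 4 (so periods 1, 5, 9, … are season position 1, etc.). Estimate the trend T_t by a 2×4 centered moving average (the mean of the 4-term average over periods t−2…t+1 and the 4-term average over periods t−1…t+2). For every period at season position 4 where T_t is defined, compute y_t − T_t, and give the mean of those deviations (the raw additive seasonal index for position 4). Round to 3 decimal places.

46.750

Season position 4 occurs at t = 4, 8, 12 (where T_t is defined).
t=4: T_4 = 184.37500; y_4 − T_4 = 231 − 184.37500 = 46.62500
t=8: T_8 = 138.00000; y_8 − T_8 = 185 − 138.00000 = 47.00000
t=12: T_12 = 91.37500; y_12 − T_12 = 138 − 91.37500 = 46.62500
Mean deviation: (46.62500 + 47.00000 + 46.62500) / 3 = 46.750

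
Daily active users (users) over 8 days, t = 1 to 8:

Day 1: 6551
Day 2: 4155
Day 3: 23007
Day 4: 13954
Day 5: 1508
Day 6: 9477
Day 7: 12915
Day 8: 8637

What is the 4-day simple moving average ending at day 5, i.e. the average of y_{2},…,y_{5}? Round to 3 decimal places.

Sum of periods 2–5: 4155 + 23007 + 13954 + 1508 = 42624
Divide by 4: 42624 / 4 = 10656.000

10656.000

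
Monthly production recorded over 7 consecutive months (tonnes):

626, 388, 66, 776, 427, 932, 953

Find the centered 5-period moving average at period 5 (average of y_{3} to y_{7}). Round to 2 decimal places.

630.80

Sum of periods 3–7: 66 + 776 + 427 + 932 + 953 = 3154
Divide by 5: 3154 / 5 = 630.80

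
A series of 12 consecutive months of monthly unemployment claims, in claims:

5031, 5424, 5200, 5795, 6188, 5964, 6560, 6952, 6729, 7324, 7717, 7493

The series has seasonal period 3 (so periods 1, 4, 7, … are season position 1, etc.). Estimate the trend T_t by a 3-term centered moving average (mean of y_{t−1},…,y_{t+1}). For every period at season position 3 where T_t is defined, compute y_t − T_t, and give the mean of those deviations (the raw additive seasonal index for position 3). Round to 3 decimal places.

-273.000

Season position 3 occurs at t = 3, 6, 9 (where T_t is defined).
t=3: T_3 = 5473.00000; y_3 − T_3 = 5200 − 5473.00000 = -273.00000
t=6: T_6 = 6237.33333; y_6 − T_6 = 5964 − 6237.33333 = -273.33333
t=9: T_9 = 7001.66667; y_9 − T_9 = 6729 − 7001.66667 = -272.66667
Mean deviation: (-273.00000 + -273.33333 + -272.66667) / 3 = -273.000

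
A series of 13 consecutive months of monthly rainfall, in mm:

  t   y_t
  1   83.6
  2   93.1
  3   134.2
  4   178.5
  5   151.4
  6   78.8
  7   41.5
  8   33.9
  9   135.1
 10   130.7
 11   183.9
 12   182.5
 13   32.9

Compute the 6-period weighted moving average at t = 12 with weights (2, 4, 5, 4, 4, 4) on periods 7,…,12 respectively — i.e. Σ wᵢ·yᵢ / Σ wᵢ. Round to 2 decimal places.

125.33

Weighted sum: 2·41.5 + 4·33.9 + 5·135.1 + 4·130.7 + 4·183.9 + 4·182.5 = 83.0 + 135.6 + 675.5 + 522.8 + 735.6 + 730.0 = 2882.5
Weight total: 2 + 4 + 5 + 4 + 4 + 4 = 23
WMA = 2882.5 / 23 = 125.33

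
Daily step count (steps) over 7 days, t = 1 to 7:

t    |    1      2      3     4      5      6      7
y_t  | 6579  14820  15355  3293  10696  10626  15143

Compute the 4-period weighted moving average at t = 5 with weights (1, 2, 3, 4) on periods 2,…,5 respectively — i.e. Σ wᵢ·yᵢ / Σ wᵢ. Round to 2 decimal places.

9819.30

Weighted sum: 1·14820 + 2·15355 + 3·3293 + 4·10696 = 14820 + 30710 + 9879 + 42784 = 98193
Weight total: 1 + 2 + 3 + 4 = 10
WMA = 98193 / 10 = 9819.30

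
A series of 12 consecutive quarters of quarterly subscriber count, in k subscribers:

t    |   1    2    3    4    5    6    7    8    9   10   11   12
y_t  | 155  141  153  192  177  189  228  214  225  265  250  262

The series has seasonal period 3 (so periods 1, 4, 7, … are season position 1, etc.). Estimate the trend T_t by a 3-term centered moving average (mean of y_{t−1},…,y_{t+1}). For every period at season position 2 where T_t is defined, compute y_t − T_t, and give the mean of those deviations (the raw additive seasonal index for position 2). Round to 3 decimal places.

-8.750

Season position 2 occurs at t = 2, 5, 8, 11 (where T_t is defined).
t=2: T_2 = 149.66667; y_2 − T_2 = 141 − 149.66667 = -8.66667
t=5: T_5 = 186.00000; y_5 − T_5 = 177 − 186.00000 = -9.00000
t=8: T_8 = 222.33333; y_8 − T_8 = 214 − 222.33333 = -8.33333
t=11: T_11 = 259.00000; y_11 − T_11 = 250 − 259.00000 = -9.00000
Mean deviation: (-8.66667 + -9.00000 + -8.33333 + -9.00000) / 4 = -8.750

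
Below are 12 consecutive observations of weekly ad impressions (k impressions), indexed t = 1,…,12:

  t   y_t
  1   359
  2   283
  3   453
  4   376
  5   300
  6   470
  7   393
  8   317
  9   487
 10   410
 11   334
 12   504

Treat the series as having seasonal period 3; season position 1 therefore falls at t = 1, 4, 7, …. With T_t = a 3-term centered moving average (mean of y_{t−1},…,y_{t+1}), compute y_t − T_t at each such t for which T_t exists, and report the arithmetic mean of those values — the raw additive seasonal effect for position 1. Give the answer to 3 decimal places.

-0.333

Season position 1 occurs at t = 4, 7, 10 (where T_t is defined).
t=4: T_4 = 376.33333; y_4 − T_4 = 376 − 376.33333 = -0.33333
t=7: T_7 = 393.33333; y_7 − T_7 = 393 − 393.33333 = -0.33333
t=10: T_10 = 410.33333; y_10 − T_10 = 410 − 410.33333 = -0.33333
Mean deviation: (-0.33333 + -0.33333 + -0.33333) / 3 = -0.333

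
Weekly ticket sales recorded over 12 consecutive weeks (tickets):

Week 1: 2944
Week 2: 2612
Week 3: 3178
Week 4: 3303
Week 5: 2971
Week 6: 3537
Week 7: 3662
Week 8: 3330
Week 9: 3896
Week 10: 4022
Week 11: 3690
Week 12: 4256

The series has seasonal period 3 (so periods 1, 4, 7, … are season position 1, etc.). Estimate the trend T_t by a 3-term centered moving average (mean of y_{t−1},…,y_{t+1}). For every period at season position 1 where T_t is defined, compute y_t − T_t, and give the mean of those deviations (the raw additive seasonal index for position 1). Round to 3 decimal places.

152.444

Season position 1 occurs at t = 4, 7, 10 (where T_t is defined).
t=4: T_4 = 3150.66667; y_4 − T_4 = 3303 − 3150.66667 = 152.33333
t=7: T_7 = 3509.66667; y_7 − T_7 = 3662 − 3509.66667 = 152.33333
t=10: T_10 = 3869.33333; y_10 − T_10 = 4022 − 3869.33333 = 152.66667
Mean deviation: (152.33333 + 152.33333 + 152.66667) / 3 = 152.444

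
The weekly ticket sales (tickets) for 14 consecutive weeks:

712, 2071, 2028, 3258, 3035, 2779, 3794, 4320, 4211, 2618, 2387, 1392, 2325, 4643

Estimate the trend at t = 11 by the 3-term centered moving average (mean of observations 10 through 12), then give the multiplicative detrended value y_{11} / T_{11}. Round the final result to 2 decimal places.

Trend T_11 = (2618 + 2387 + 1392) / 3 = 6397/3 = 2132.3333
Ratio to trend: 2387 / 2132.3333 = 1.12

1.12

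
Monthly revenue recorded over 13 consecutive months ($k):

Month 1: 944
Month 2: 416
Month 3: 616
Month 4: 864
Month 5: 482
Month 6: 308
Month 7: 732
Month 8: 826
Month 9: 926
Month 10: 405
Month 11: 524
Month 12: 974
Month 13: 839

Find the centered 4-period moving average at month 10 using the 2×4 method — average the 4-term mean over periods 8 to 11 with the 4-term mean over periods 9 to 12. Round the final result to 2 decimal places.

688.75

Sum over 8–11: 826 + 926 + 405 + 524 = 2681
Sum over 9–12: 926 + 405 + 524 + 974 = 2829
CMA at t=10 = (2681 + 2829) / (2·4) = 5510 / 8 = 688.75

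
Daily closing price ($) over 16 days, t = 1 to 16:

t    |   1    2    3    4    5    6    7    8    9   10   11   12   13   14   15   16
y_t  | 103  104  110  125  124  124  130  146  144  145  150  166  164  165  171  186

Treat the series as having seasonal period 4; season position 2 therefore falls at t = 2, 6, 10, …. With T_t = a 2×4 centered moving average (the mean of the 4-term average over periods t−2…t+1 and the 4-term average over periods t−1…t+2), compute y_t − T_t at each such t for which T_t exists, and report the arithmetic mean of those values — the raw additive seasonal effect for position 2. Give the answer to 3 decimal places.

-4.042

Season position 2 occurs at t = 6, 10, 14 (where T_t is defined).
t=6: T_6 = 128.37500; y_6 − T_6 = 124 − 128.37500 = -4.37500
t=10: T_10 = 148.75000; y_10 − T_10 = 145 − 148.75000 = -3.75000
t=14: T_14 = 169.00000; y_14 − T_14 = 165 − 169.00000 = -4.00000
Mean deviation: (-4.37500 + -3.75000 + -4.00000) / 3 = -4.042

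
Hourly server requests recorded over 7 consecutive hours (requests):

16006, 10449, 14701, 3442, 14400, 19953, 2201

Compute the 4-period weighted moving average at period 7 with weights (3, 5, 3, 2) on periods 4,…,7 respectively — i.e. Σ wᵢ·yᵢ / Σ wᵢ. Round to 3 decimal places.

11275.923

Weighted sum: 3·3442 + 5·14400 + 3·19953 + 2·2201 = 10326 + 72000 + 59859 + 4402 = 146587
Weight total: 3 + 5 + 3 + 2 = 13
WMA = 146587 / 13 = 11275.923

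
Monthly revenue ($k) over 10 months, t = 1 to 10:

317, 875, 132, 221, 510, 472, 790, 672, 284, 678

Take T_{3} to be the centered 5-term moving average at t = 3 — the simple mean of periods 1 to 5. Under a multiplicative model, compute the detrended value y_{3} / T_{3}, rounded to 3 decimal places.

0.321

Trend T_3 = (317 + 875 + 132 + 221 + 510) / 5 = 2055/5 = 411.00000
Ratio to trend: 132 / 411.00000 = 0.321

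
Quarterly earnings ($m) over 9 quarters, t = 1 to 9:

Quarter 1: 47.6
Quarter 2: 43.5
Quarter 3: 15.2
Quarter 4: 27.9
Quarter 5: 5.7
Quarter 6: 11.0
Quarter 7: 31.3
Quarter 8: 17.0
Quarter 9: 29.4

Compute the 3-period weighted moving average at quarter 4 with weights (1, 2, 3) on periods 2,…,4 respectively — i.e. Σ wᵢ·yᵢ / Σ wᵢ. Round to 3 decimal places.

Weighted sum: 1·43.5 + 2·15.2 + 3·27.9 = 43.5 + 30.4 + 83.7 = 157.6
Weight total: 1 + 2 + 3 = 6
WMA = 157.6 / 6 = 26.267

26.267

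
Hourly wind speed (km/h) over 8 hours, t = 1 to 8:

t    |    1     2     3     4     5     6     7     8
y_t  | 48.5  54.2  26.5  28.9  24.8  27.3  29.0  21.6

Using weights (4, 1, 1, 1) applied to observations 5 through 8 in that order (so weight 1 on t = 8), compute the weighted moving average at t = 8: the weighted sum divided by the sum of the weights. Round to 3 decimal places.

Weighted sum: 4·24.8 + 1·27.3 + 1·29.0 + 1·21.6 = 99.2 + 27.3 + 29.0 + 21.6 = 177.1
Weight total: 4 + 1 + 1 + 1 = 7
WMA = 177.1 / 7 = 25.300

25.300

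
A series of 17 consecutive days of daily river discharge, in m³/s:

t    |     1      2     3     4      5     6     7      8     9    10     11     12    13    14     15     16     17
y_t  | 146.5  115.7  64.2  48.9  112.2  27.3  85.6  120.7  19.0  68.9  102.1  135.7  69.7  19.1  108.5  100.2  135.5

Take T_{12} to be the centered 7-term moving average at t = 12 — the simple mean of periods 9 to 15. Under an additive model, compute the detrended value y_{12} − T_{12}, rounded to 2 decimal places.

Trend T_12 = (19.0 + 68.9 + 102.1 + 135.7 + 69.7 + 19.1 + 108.5) / 7 = 523.0/7 = 74.7143
Detrended value: 135.7 − 74.7143 = 60.99

60.99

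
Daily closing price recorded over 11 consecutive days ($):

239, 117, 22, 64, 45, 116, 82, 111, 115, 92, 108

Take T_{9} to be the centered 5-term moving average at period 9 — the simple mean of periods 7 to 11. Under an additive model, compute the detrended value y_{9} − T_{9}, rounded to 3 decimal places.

13.400

Trend T_9 = (82 + 111 + 115 + 92 + 108) / 5 = 508/5 = 101.60000
Detrended value: 115 − 101.60000 = 13.400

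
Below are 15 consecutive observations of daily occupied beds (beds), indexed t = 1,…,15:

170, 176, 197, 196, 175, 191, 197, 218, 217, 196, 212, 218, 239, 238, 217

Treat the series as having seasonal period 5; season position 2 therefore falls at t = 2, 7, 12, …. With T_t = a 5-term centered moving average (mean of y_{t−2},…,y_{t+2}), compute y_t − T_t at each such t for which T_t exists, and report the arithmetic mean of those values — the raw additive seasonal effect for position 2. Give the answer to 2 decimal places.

Season position 2 occurs at t = 7, 12 (where T_t is defined).
t=7: T_7 = 199.6000; y_7 − T_7 = 197 − 199.6000 = -2.6000
t=12: T_12 = 220.6000; y_12 − T_12 = 218 − 220.6000 = -2.6000
Mean deviation: (-2.6000 + -2.6000) / 2 = -2.60

-2.60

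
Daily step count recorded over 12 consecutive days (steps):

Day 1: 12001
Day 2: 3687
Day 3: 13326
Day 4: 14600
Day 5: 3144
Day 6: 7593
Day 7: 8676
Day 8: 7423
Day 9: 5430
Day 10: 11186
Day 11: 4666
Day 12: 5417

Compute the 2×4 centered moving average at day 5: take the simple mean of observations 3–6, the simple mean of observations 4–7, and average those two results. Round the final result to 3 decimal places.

Sum over 3–6: 13326 + 14600 + 3144 + 7593 = 38663
Sum over 4–7: 14600 + 3144 + 7593 + 8676 = 34013
CMA at t=5 = (38663 + 34013) / (2·4) = 72676 / 8 = 9084.500

9084.500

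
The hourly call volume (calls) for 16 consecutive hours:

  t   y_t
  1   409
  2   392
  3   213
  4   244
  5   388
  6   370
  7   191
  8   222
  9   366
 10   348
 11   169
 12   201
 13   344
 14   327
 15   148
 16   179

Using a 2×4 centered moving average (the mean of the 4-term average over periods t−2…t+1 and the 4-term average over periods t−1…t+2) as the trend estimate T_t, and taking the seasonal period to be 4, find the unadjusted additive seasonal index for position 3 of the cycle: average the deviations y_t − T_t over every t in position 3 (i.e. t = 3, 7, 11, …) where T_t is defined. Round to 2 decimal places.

-99.04

Season position 3 occurs at t = 3, 7, 11 (where T_t is defined).
t=3: T_3 = 311.8750; y_3 − T_3 = 213 − 311.8750 = -98.8750
t=7: T_7 = 290.0000; y_7 − T_7 = 191 − 290.0000 = -99.0000
t=11: T_11 = 268.2500; y_11 − T_11 = 169 − 268.2500 = -99.2500
Mean deviation: (-98.8750 + -99.0000 + -99.2500) / 3 = -99.04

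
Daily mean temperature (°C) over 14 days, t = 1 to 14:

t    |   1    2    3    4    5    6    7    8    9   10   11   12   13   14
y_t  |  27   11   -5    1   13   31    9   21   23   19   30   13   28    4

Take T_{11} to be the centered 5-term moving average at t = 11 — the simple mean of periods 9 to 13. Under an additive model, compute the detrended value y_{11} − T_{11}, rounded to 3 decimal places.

Trend T_11 = (23 + 19 + 30 + 13 + 28) / 5 = 113/5 = 22.60000
Detrended value: 30 − 22.60000 = 7.400

7.400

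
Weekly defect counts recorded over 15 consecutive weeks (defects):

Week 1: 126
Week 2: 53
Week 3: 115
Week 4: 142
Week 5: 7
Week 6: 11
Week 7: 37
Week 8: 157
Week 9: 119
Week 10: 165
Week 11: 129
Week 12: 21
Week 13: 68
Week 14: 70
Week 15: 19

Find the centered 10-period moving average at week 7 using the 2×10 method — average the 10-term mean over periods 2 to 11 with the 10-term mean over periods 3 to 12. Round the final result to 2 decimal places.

Sum over 2–11: 53 + 115 + 142 + 7 + 11 + 37 + 157 + 119 + 165 + 129 = 935
Sum over 3–12: 115 + 142 + 7 + 11 + 37 + 157 + 119 + 165 + 129 + 21 = 903
CMA at t=7 = (935 + 903) / (2·10) = 1838 / 20 = 91.90

91.90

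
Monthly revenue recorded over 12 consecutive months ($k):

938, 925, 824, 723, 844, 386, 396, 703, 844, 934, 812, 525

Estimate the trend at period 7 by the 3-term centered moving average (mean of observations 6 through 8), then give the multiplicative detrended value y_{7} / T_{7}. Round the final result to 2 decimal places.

Trend T_7 = (386 + 396 + 703) / 3 = 1485/3 = 495.0000
Ratio to trend: 396 / 495.0000 = 0.80

0.80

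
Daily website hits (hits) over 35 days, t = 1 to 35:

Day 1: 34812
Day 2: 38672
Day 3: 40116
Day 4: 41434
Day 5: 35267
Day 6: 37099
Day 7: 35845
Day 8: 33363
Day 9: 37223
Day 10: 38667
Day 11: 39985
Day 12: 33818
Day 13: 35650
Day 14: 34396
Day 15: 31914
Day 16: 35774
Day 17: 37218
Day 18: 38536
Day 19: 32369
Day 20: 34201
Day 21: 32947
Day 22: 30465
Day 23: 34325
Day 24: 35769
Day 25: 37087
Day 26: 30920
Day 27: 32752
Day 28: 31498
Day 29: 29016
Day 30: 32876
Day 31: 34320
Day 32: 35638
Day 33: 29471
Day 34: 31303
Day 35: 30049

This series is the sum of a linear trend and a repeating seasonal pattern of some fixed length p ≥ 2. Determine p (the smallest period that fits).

7

First differences y_{t+1} − y_t: 3860, 1444, 1318, -6167, 1832, -1254, -2482, 3860, 1444, 1318, -6167, 1832, -1254, -2482, 3860, 1444, …
The difference pattern repeats every 7 terms and not for any smaller step, so p = 7.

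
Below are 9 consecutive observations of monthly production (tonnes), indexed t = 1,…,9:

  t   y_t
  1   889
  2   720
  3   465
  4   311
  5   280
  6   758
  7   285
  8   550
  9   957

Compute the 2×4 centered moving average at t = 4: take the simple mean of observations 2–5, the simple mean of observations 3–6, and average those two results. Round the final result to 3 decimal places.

Sum over 2–5: 720 + 465 + 311 + 280 = 1776
Sum over 3–6: 465 + 311 + 280 + 758 = 1814
CMA at t=4 = (1776 + 1814) / (2·4) = 3590 / 8 = 448.750

448.750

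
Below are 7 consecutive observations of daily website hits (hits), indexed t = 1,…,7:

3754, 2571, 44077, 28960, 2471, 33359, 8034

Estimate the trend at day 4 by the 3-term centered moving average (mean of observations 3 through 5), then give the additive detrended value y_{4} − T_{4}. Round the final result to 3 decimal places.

3790.667

Trend T_4 = (44077 + 28960 + 2471) / 3 = 75508/3 = 25169.33333
Detrended value: 28960 − 25169.33333 = 3790.667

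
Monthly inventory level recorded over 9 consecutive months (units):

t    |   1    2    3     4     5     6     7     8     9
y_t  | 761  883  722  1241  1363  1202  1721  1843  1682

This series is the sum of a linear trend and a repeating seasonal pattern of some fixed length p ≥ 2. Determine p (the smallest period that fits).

First differences y_{t+1} − y_t: 122, -161, 519, 122, -161, 519, 122, -161, …
The difference pattern repeats every 3 terms and not for any smaller step, so p = 3.

3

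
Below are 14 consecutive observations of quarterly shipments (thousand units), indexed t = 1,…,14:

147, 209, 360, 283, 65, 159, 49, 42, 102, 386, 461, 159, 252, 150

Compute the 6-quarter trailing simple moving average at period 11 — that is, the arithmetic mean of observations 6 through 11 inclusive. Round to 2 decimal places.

Sum of periods 6–11: 159 + 49 + 42 + 102 + 386 + 461 = 1199
Divide by 6: 1199 / 6 = 199.83

199.83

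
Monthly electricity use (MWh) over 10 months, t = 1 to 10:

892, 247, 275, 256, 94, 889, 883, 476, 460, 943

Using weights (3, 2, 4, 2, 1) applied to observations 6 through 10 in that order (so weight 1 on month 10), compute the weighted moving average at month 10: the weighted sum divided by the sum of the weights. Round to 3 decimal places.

683.333

Weighted sum: 3·889 + 2·883 + 4·476 + 2·460 + 1·943 = 2667 + 1766 + 1904 + 920 + 943 = 8200
Weight total: 3 + 2 + 4 + 2 + 1 = 12
WMA = 8200 / 12 = 683.333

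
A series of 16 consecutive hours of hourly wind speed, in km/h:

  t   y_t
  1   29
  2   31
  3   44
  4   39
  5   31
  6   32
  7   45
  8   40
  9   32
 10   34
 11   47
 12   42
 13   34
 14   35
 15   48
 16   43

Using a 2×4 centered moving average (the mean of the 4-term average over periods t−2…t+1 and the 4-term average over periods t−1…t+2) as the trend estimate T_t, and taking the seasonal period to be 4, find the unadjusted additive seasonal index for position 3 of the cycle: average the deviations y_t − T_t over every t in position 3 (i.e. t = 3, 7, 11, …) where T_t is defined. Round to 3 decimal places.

Season position 3 occurs at t = 3, 7, 11 (where T_t is defined).
t=3: T_3 = 36.00000; y_3 − T_3 = 44 − 36.00000 = 8.00000
t=7: T_7 = 37.12500; y_7 − T_7 = 45 − 37.12500 = 7.87500
t=11: T_11 = 39.00000; y_11 − T_11 = 47 − 39.00000 = 8.00000
Mean deviation: (8.00000 + 7.87500 + 8.00000) / 3 = 7.958

7.958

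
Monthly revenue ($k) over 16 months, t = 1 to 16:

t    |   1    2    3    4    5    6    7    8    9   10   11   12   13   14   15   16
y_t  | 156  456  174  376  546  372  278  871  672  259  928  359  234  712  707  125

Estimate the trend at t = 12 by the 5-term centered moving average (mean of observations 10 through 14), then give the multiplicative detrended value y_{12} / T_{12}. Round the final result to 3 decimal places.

0.720

Trend T_12 = (259 + 928 + 359 + 234 + 712) / 5 = 2492/5 = 498.40000
Ratio to trend: 359 / 498.40000 = 0.720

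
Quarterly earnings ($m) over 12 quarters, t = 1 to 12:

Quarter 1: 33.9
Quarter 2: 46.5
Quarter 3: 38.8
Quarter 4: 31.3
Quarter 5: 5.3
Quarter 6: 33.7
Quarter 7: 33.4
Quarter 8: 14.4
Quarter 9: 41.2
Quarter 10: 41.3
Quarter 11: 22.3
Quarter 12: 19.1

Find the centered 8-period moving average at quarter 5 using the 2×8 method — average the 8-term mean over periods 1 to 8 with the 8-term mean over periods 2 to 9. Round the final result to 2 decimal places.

30.12

Sum over 1–8: 33.9 + 46.5 + 38.8 + 31.3 + 5.3 + 33.7 + 33.4 + 14.4 = 237.3
Sum over 2–9: 46.5 + 38.8 + 31.3 + 5.3 + 33.7 + 33.4 + 14.4 + 41.2 = 244.6
CMA at t=5 = (237.3 + 244.6) / (2·8) = 481.9 / 16 = 30.12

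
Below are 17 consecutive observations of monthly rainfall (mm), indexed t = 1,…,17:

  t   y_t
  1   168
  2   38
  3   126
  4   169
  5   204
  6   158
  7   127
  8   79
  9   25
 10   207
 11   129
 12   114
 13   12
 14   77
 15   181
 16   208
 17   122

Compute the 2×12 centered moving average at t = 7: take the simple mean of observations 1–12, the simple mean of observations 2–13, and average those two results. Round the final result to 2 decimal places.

122.17

Sum over 1–12: 168 + 38 + 126 + 169 + 204 + 158 + 127 + 79 + 25 + 207 + 129 + 114 = 1544
Sum over 2–13: 38 + 126 + 169 + 204 + 158 + 127 + 79 + 25 + 207 + 129 + 114 + 12 = 1388
CMA at t=7 = (1544 + 1388) / (2·12) = 2932 / 24 = 122.17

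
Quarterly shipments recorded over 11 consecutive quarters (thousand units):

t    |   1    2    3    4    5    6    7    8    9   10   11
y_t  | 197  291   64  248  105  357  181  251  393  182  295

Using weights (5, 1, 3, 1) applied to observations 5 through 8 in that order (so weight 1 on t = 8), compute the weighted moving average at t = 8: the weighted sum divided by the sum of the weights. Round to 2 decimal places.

Weighted sum: 5·105 + 1·357 + 3·181 + 1·251 = 525 + 357 + 543 + 251 = 1676
Weight total: 5 + 1 + 3 + 1 = 10
WMA = 1676 / 10 = 167.60

167.60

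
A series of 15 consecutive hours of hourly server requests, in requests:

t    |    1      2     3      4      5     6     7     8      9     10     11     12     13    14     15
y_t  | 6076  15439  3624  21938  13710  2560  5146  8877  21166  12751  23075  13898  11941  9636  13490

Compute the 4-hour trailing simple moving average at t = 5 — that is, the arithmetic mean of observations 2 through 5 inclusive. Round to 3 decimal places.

Sum of periods 2–5: 15439 + 3624 + 21938 + 13710 = 54711
Divide by 4: 54711 / 4 = 13677.750

13677.750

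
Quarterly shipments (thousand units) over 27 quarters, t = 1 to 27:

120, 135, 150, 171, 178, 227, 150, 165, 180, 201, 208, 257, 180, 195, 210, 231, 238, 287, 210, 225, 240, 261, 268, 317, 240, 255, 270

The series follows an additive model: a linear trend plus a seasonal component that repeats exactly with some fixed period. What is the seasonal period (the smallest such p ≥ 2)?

6

First differences y_{t+1} − y_t: 15, 15, 21, 7, 49, -77, 15, 15, 21, 7, 49, -77, 15, 15, …
The difference pattern repeats every 6 terms and not for any smaller step, so p = 6.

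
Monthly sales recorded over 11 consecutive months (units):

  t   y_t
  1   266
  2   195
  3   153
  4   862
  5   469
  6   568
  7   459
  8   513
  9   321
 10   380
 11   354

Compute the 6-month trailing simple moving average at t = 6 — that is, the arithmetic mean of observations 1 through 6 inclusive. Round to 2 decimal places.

Sum of periods 1–6: 266 + 195 + 153 + 862 + 469 + 568 = 2513
Divide by 6: 2513 / 6 = 418.83

418.83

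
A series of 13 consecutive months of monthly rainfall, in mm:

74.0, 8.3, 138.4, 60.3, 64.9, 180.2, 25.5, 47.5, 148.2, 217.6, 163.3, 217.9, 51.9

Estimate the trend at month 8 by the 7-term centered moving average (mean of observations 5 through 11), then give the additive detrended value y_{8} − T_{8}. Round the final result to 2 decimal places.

Trend T_8 = (64.9 + 180.2 + 25.5 + 47.5 + 148.2 + 217.6 + 163.3) / 7 = 847.2/7 = 121.0286
Detrended value: 47.5 − 121.0286 = -73.53

-73.53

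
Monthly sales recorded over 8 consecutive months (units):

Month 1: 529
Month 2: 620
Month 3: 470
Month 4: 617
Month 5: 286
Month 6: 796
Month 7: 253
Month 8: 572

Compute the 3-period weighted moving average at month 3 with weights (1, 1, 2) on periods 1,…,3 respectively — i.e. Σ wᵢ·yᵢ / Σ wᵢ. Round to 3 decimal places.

522.250

Weighted sum: 1·529 + 1·620 + 2·470 = 529 + 620 + 940 = 2089
Weight total: 1 + 1 + 2 = 4
WMA = 2089 / 4 = 522.250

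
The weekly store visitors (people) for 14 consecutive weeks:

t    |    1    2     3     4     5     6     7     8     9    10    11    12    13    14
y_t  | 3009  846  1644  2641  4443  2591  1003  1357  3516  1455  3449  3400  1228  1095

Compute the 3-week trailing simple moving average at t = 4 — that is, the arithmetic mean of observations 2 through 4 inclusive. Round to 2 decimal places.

1710.33

Sum of periods 2–4: 846 + 1644 + 2641 = 5131
Divide by 3: 5131 / 3 = 1710.33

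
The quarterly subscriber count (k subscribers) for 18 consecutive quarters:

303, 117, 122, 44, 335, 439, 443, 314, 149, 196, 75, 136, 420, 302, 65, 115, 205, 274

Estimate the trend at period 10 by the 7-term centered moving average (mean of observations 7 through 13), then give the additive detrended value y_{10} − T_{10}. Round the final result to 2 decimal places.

Trend T_10 = (443 + 314 + 149 + 196 + 75 + 136 + 420) / 7 = 1733/7 = 247.5714
Detrended value: 196 − 247.5714 = -51.57

-51.57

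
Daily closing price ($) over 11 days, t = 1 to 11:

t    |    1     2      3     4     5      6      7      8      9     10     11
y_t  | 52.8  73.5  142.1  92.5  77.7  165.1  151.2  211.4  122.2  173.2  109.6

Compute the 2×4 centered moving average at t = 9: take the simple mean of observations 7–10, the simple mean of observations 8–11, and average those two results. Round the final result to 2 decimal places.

Sum over 7–10: 151.2 + 211.4 + 122.2 + 173.2 = 658.0
Sum over 8–11: 211.4 + 122.2 + 173.2 + 109.6 = 616.4
CMA at t=9 = (658.0 + 616.4) / (2·4) = 1274.4 / 8 = 159.30

159.30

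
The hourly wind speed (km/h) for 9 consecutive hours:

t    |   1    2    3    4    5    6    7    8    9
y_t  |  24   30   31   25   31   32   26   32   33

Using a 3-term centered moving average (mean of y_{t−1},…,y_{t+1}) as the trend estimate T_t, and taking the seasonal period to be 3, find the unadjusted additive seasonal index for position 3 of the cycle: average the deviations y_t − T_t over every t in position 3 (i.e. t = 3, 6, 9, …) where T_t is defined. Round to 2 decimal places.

Season position 3 occurs at t = 3, 6 (where T_t is defined).
t=3: T_3 = 28.6667; y_3 − T_3 = 31 − 28.6667 = 2.3333
t=6: T_6 = 29.6667; y_6 − T_6 = 32 − 29.6667 = 2.3333
Mean deviation: (2.3333 + 2.3333) / 2 = 2.33

2.33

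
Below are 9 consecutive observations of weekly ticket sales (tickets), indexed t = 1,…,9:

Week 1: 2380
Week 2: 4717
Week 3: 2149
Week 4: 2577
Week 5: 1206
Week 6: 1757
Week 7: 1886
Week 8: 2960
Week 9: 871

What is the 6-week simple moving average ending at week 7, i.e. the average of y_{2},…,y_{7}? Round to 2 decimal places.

Sum of periods 2–7: 4717 + 2149 + 2577 + 1206 + 1757 + 1886 = 14292
Divide by 6: 14292 / 6 = 2382.00

2382.00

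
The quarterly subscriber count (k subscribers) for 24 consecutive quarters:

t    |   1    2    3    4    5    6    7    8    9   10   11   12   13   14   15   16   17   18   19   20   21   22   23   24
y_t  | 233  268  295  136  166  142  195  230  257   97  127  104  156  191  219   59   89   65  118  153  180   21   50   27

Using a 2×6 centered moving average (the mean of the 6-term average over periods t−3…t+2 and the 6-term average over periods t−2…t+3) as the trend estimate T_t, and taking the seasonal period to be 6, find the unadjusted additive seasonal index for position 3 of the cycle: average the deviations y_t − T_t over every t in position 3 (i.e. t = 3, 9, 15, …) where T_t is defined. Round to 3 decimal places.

Season position 3 occurs at t = 9, 15, 21 (where T_t is defined).
t=9: T_9 = 171.50000; y_9 − T_9 = 257 − 171.50000 = 85.50000
t=15: T_15 = 133.08333; y_15 − T_15 = 219 − 133.08333 = 85.91667
t=21: T_21 = 94.66667; y_21 − T_21 = 180 − 94.66667 = 85.33333
Mean deviation: (85.50000 + 85.91667 + 85.33333) / 3 = 85.583

85.583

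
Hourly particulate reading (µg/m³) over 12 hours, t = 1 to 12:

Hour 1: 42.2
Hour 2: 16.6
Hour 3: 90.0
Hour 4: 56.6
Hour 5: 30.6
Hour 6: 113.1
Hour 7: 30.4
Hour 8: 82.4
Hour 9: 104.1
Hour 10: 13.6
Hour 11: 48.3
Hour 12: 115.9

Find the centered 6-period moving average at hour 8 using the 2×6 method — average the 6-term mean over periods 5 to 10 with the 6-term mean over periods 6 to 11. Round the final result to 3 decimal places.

Sum over 5–10: 30.6 + 113.1 + 30.4 + 82.4 + 104.1 + 13.6 = 374.2
Sum over 6–11: 113.1 + 30.4 + 82.4 + 104.1 + 13.6 + 48.3 = 391.9
CMA at t=8 = (374.2 + 391.9) / (2·6) = 766.1 / 12 = 63.842

63.842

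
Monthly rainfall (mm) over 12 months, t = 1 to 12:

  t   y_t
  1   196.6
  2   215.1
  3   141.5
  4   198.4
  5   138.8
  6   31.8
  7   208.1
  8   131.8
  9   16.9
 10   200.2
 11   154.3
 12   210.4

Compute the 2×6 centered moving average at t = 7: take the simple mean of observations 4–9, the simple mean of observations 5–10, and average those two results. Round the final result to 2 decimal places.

Sum over 4–9: 198.4 + 138.8 + 31.8 + 208.1 + 131.8 + 16.9 = 725.8
Sum over 5–10: 138.8 + 31.8 + 208.1 + 131.8 + 16.9 + 200.2 = 727.6
CMA at t=7 = (725.8 + 727.6) / (2·6) = 1453.4 / 12 = 121.12

121.12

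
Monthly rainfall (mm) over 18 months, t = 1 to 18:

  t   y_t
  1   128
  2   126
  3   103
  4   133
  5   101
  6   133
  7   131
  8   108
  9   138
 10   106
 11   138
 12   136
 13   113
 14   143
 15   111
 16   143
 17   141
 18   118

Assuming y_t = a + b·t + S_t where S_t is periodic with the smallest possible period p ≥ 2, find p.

First differences y_{t+1} − y_t: -2, -23, 30, -32, 32, -2, -23, 30, -32, 32, -2, -23, …
The difference pattern repeats every 5 terms and not for any smaller step, so p = 5.

5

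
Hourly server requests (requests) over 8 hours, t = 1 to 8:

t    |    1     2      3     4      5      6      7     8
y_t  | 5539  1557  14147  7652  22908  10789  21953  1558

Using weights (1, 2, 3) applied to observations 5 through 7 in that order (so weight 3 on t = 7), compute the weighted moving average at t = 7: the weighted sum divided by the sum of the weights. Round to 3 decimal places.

Weighted sum: 1·22908 + 2·10789 + 3·21953 = 22908 + 21578 + 65859 = 110345
Weight total: 1 + 2 + 3 = 6
WMA = 110345 / 6 = 18390.833

18390.833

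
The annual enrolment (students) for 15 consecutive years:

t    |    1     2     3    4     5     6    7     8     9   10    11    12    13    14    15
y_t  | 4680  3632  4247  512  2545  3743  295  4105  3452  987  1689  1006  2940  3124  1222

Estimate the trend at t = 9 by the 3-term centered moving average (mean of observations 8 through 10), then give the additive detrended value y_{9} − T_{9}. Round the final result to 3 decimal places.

Trend T_9 = (4105 + 3452 + 987) / 3 = 8544/3 = 2848.00000
Detrended value: 3452 − 2848.00000 = 604.000

604.000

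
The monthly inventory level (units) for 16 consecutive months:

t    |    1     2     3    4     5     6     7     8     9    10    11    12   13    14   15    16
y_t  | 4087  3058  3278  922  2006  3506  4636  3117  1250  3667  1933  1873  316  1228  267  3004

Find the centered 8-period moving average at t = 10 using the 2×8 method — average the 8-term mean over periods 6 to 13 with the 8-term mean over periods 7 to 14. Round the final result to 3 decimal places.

Sum over 6–13: 3506 + 4636 + 3117 + 1250 + 3667 + 1933 + 1873 + 316 = 20298
Sum over 7–14: 4636 + 3117 + 1250 + 3667 + 1933 + 1873 + 316 + 1228 = 18020
CMA at t=10 = (20298 + 18020) / (2·8) = 38318 / 16 = 2394.875

2394.875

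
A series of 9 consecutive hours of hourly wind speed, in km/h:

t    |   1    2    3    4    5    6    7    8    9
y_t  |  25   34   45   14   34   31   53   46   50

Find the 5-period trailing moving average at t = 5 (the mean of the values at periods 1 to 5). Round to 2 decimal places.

Sum of periods 1–5: 25 + 34 + 45 + 14 + 34 = 152
Divide by 5: 152 / 5 = 30.40

30.40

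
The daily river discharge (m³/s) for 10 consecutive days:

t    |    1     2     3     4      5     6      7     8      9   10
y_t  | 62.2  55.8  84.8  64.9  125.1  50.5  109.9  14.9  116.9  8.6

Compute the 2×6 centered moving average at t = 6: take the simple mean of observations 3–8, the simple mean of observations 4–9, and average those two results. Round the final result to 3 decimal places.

Sum over 3–8: 84.8 + 64.9 + 125.1 + 50.5 + 109.9 + 14.9 = 450.1
Sum over 4–9: 64.9 + 125.1 + 50.5 + 109.9 + 14.9 + 116.9 = 482.2
CMA at t=6 = (450.1 + 482.2) / (2·6) = 932.3 / 12 = 77.692

77.692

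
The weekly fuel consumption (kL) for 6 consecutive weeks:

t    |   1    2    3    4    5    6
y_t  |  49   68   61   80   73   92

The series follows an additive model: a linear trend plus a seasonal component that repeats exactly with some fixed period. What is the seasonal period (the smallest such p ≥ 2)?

2

First differences y_{t+1} − y_t: 19, -7, 19, -7, 19, …
The difference pattern repeats every 2 terms and not for any smaller step, so p = 2.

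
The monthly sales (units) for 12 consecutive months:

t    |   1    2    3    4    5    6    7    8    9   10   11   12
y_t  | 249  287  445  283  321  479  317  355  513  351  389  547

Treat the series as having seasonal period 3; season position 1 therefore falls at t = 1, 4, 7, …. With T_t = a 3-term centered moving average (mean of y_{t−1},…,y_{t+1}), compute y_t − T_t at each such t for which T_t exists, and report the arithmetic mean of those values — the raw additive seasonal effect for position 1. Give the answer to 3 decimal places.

-66.667

Season position 1 occurs at t = 4, 7, 10 (where T_t is defined).
t=4: T_4 = 349.66667; y_4 − T_4 = 283 − 349.66667 = -66.66667
t=7: T_7 = 383.66667; y_7 − T_7 = 317 − 383.66667 = -66.66667
t=10: T_10 = 417.66667; y_10 − T_10 = 351 − 417.66667 = -66.66667
Mean deviation: (-66.66667 + -66.66667 + -66.66667) / 3 = -66.667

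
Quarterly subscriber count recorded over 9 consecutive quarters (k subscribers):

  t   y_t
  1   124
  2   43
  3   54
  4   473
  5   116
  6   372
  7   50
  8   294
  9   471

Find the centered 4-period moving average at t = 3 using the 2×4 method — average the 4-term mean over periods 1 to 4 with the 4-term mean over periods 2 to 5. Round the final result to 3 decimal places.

172.500

Sum over 1–4: 124 + 43 + 54 + 473 = 694
Sum over 2–5: 43 + 54 + 473 + 116 = 686
CMA at t=3 = (694 + 686) / (2·4) = 1380 / 8 = 172.500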